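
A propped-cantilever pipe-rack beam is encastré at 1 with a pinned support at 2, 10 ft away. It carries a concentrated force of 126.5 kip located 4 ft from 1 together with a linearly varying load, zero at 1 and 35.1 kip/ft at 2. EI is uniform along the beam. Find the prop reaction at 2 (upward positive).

R_2 = 122.8 kip

Release the roller at 2. Primary structure: cantilever fixed at 1.
Deflection at 2 on the released cantilever, summing each load's contribution:
  point load 126.5 at a = 4: Pa²(3L − a)/(6EI) = 8771/EI
  triangular load, peak 35.1 at the free end: 11w₀L⁴/(120EI) = 32175/EI
  δ_0 = 40946/EI
Tip deflection under a unit load at 2: L³/(3EI) = 333.3/EI.
Compatibility at 2: δ_0 − R_2·δ_{22} = 0, so R_2 = 40946/333.3 = 122.8 kip.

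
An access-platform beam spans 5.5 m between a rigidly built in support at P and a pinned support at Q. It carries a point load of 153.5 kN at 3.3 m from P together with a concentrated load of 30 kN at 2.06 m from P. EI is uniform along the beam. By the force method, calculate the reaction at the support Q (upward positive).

Release the roller at Q. Primary structure: cantilever fixed at P.
Primary-structure tip deflection at Q by superposition:
  point load 153.5 at a = 3.3: Pa²(3L − a)/(6EI) = 3678/EI
  point load 30 at a = 2.06: Pa²(3L − a)/(6EI) = 306.4/EI
  δ_0 = 3984/EI
Flexibility coefficient — unit upward force at Q: δ_{QQ} = L³/(3EI) = 55.46/EI.
Compatibility at Q: δ_0 − R_Q·δ_{QQ} = 0, so R_Q = 3984/55.46 = 71.84 kN.

R_Q = 71.84 kN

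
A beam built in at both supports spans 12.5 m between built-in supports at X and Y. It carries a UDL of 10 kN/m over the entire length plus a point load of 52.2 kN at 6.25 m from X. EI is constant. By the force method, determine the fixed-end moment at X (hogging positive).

M_X = 211.8 kN·m

Release both end moments; the primary structure is a simply-supported span XY with redundants M_X and M_Y.
End rotations of the released simple span under the applied load (×1/EI):
  at X: UDL 10: wL³/(24EI) = 813.8/EI
  at Y: UDL 10: wL³/(24EI) = 813.8/EI
  at X: point load 52.2 at a = 6.25: Pab(L + b)/(6LEI) = 509.8/EI
  at Y: point load 52.2 at a = 6.25: Pab(L + a)/(6LEI) = 509.8/EI
  θ_X0 = 1324/EI,  θ_Y0 = 1324/EI
Flexibility coefficients: a unit moment at one end gives L/(3EI) there and L/(6EI) at the far end, so f₁₁ = f₂₂ = 4.167/EI and f₁₂ = f₂₁ = 2.083/EI.
Compatibility — zero rotation at each built-in end:
  4.167 M_X + 2.083 M_Y = 1324
  2.083 M_X + 4.167 M_Y = 1324
Solving the pair gives M_X = 211.8 kN·m and M_Y = 211.8 kN·m (hogging).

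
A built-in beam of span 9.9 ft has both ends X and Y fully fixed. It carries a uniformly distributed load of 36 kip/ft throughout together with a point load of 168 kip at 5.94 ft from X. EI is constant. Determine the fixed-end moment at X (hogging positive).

Take the two fixed-end moments M_X, M_Y as redundants; the released structure is the simple span XY.
Simple-span end rotations at X and Y under the given loads:
  at X: UDL 36: wL³/(24EI) = 1455/EI
  at Y: UDL 36: wL³/(24EI) = 1455/EI
  at X: point load 168 at a = 5.94: Pab(L + b)/(6LEI) = 922.1/EI
  at Y: point load 168 at a = 5.94: Pab(L + a)/(6LEI) = 1054/EI
  θ_X0 = 2378/EI,  θ_Y0 = 2509/EI
Flexibility coefficients: a unit moment at one end gives L/(3EI) there and L/(6EI) at the far end, so f₁₁ = f₂₂ = 3.3/EI and f₁₂ = f₂₁ = 1.65/EI.
Compatibility — zero rotation at each built-in end:
  3.3 M_X + 1.65 M_Y = 2378
  1.65 M_X + 3.3 M_Y = 2509
Solving the pair gives M_X = 453.7 kip·ft and M_Y = 533.5 kip·ft (hogging).

M_X = 453.7 kip·ft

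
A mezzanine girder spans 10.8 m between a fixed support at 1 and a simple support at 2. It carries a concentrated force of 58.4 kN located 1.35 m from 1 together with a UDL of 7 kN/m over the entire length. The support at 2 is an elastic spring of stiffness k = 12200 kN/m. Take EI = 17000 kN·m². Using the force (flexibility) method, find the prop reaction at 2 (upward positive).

R_2 = 29.56 kN

Remove the prop at 2; the released (primary) structure is a cantilever built in at 1.
Free-end deflection of the primary structure under the applied loading (downward +):
  point load 58.4 at a = 1.35: Pa²(3L − a)/(6EI) = 550.8/EI
  UDL 7: wL⁴/(8EI) = 11904/EI
  δ_0 = 12455/EI
Tip deflection under a unit load at 2: L³/(3EI) = 419.9/EI.
With EI = 17000 kN·m²: δ_0 = 0.73265 m and δ_{22} = 0.0247 m/kN.
Compatibility — the spring shortens by R_2/k under the reaction it provides: δ_0 − R_2·δ_{22} = R_2/k. With 1/k = 0.000082 m/kN, R_2 = δ_0 / (δ_{22} + 1/k) = 0.73265 / (0.0247 + 0.000082) = 29.56 kN.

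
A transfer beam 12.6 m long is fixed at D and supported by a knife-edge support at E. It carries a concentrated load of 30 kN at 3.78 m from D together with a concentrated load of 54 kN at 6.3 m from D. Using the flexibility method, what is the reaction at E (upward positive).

R_E = 20.52 kN

Remove the prop at E; the released (primary) structure is a cantilever built in at D.
Deflection at E on the released cantilever, summing each load's contribution:
  point load 30 at a = 3.78: Pa²(3L − a)/(6EI) = 2430/EI
  point load 54 at a = 6.3: Pa²(3L − a)/(6EI) = 11252/EI
  δ_0 = 13683/EI
Flexibility coefficient — unit upward force at E: δ_{EE} = L³/(3EI) = 666.8/EI.
Compatibility at E: δ_0 − R_E·δ_{EE} = 0, so R_E = 13683/666.8 = 20.52 kN.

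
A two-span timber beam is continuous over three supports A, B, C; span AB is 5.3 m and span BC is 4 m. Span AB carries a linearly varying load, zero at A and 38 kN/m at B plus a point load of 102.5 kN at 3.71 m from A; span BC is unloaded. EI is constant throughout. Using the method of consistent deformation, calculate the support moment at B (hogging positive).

M_B = 95.82 kN·m

Insert a hinge at B; M_B is the redundant, and each span becomes simply supported.
Discontinuity in slope at B on the released structure — sum the simple-span end rotations:
  span AB: triangular load, peak 38: w₀L³/(45EI) = 125.7/EI
  span AB: point load 102.5 at a = 3.71: Pab(L + a)/(6LEI) = 171.3/EI
  relative rotation θ_0 = (297 + 0)/EI = 297/EI
A unit hogging moment at B produces rotation L₁/(3EI) + L₂/(3EI) = 3.1/EI.
Compatibility: M_B·(L₁+L₂)/(3EI) = θ_0, giving M_B = 95.82 kN·m (hogging).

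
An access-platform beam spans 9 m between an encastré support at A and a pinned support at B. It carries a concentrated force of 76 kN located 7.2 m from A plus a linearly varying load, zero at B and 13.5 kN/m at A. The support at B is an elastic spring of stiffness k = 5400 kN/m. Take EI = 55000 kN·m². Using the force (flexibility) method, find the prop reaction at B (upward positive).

Remove the prop at B; the released (primary) structure is a cantilever built in at A.
Downward deflection at the released point B due to the loads:
  point load 76 at a = 7.2: Pa²(3L − a)/(6EI) = 13001/EI
  triangular load, peak 13.5 at the fixed end: w₀L⁴/(30EI) = 2952/EI
  δ_0 = 15954/EI
Flexibility coefficient — unit upward force at B: δ_{BB} = L³/(3EI) = 243/EI.
With EI = 55000 kN·m²: δ_0 = 0.29007 m and δ_{BB} = 0.004418 m/kN.
Compatibility — the spring shortens by R_B/k under the reaction it provides: δ_0 − R_B·δ_{BB} = R_B/k. With 1/k = 0.000185 m/kN, R_B = δ_0 / (δ_{BB} + 1/k) = 0.29007 / (0.004418 + 0.000185) = 63.01 kN.

R_B = 63.01 kN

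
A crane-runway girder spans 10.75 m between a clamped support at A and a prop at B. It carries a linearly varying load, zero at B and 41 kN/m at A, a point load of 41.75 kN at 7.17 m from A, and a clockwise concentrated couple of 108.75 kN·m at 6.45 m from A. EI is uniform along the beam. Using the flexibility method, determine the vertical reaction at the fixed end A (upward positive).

Choose R_B as the redundant. The primary structure is the cantilever fixed at A.
Free-end deflection of the primary structure under the applied loading (downward +):
  triangular load, peak 41 at the fixed end: w₀L⁴/(30EI) = 18251/EI
  point load 41.75 at a = 7.17: Pa²(3L − a)/(6EI) = 8972/EI
  clockwise couple 108.75 at a = 6.45: M₀a(2L − a)/(2EI) = 5278/EI
  δ_0 = 32501/EI
Tip deflection under a unit load at B: L³/(3EI) = 414.1/EI.
Compatibility at B: δ_0 − R_B·δ_{BB} = 0, so R_B = 32501/414.1 = 78.49 kN.
Vertical equilibrium: R_A = ΣP − R_B = 262.1 − 78.49 = 183.6 kN.

R_A = 183.6 kN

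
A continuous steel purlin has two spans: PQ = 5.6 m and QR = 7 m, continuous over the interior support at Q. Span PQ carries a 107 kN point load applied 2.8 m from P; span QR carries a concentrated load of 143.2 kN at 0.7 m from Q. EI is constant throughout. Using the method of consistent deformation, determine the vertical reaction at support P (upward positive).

R_P = 36.08 kN

Take M_Q as the redundant. Released structure: two simple spans PQ and QR with a hinge at Q.
Rotations at Q on the released spans (each span's end-slope, ×1/EI):
  span PQ: point load 107 at a = 2.8: Pab(L + a)/(6LEI) = 209.7/EI
  span QR: point load 143.2 at a = 0.7: Pab(L + b)/(6LEI) = 200/EI
  relative rotation θ_0 = (209.7 + 200)/EI = 409.7/EI
A unit hogging moment at Q produces rotation L₁/(3EI) + L₂/(3EI) = 4.2/EI.
Compatibility: M_Q·(L₁+L₂)/(3EI) = θ_0, giving M_Q = 97.55 kN·m (hogging).
Span PQ, ΣM about P with M_Q applied at Q: R_Q^{PQ}·5.6 = 299.6 + 97.55, so R_Q^{PQ} = 70.92 kN and R_P = 107 − 70.92 = 36.08 kN.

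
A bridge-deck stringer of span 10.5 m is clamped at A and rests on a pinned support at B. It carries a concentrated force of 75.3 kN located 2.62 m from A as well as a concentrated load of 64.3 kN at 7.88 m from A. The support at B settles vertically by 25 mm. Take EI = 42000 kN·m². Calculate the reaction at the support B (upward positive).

Take the reaction at B as the redundant and release it; the primary structure is a cantilever fixed at A.
Free-end deflection of the primary structure under the applied loading (downward +):
  point load 75.3 at a = 2.62: Pa²(3L − a)/(6EI) = 2488/EI
  point load 64.3 at a = 7.88: Pa²(3L − a)/(6EI) = 15718/EI
  δ_0 = 18206/EI
Tip deflection under a unit load at B: L³/(3EI) = 385.9/EI.
With EI = 42000 kN·m²: δ_0 = 0.43347 m and δ_{BB} = 0.009187 m/kN.
Compatibility — the beam at B must follow the support down by 0.025 m: δ_0 − R_B·δ_{BB} = 0.025, so R_B = (0.43347 − 0.025)/0.009187 = 44.46 kN.

R_B = 44.46 kN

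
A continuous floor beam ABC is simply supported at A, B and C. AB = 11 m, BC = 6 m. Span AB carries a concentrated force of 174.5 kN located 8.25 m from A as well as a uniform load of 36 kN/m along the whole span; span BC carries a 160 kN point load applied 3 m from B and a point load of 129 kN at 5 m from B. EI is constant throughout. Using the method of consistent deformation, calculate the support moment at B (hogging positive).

M_B = 641.8 kN·m

Insert a hinge at B; M_B is the redundant, and each span becomes simply supported.
Rotations at B on the released spans (each span's end-slope, ×1/EI):
  span AB: point load 174.5 at a = 8.25: Pab(L + a)/(6LEI) = 1155/EI
  span AB: UDL 36: wL³/(24EI) = 1996/EI
  span BC: point load 160 at a = 3: Pab(L + b)/(6LEI) = 360/EI
  span BC: point load 129 at a = 5: Pab(L + b)/(6LEI) = 125.4/EI
  relative rotation θ_0 = (3151 + 485.4)/EI = 3637/EI
A unit hogging moment at B produces rotation L₁/(3EI) + L₂/(3EI) = 5.667/EI.
Slope continuity at B: θ_0 = M_B·5.667/EI, so M_B = 3637/5.667 = 641.8 kN·m (hogging).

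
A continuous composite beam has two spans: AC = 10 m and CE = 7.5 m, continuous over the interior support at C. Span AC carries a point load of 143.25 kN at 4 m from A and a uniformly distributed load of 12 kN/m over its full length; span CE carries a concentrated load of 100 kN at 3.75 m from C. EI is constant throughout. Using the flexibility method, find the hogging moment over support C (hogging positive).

M_C = 283.5 kN·m

Release continuity at C by inserting a hinge; the redundant is the internal moment M_C. The primary structure is two simply-supported spans AC and CE.
End slopes at the hinge C, treating each span as simply supported:
  span AC: point load 143.25 at a = 4: Pab(L + a)/(6LEI) = 802.2/EI
  span AC: UDL 12: wL³/(24EI) = 500/EI
  span CE: point load 100 at a = 3.75: Pab(L + b)/(6LEI) = 351.6/EI
  relative rotation θ_0 = (1302 + 351.6)/EI = 1654/EI
A unit hogging moment at C produces rotation L₁/(3EI) + L₂/(3EI) = 5.833/EI.
Slope continuity at C: θ_0 = M_C·5.833/EI, so M_C = 1654/5.833 = 283.5 kN·m (hogging).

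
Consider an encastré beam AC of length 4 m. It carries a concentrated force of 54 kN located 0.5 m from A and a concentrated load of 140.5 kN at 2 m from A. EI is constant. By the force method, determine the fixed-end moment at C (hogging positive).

M_C = 73.2 kN·m

Take the two fixed-end moments M_A, M_C as redundants; the released structure is the simple span AC.
On the primary (simply-supported) span, the end slopes from the loading are:
  at A: point load 54 at a = 0.5: Pab(L + b)/(6LEI) = 29.53/EI
  at C: point load 54 at a = 0.5: Pab(L + a)/(6LEI) = 17.72/EI
  at A: point load 140.5 at a = 2: Pab(L + b)/(6LEI) = 140.5/EI
  at C: point load 140.5 at a = 2: Pab(L + a)/(6LEI) = 140.5/EI
  θ_A0 = 170/EI,  θ_C0 = 158.2/EI
Flexibility coefficients: a unit moment at one end gives L/(3EI) there and L/(6EI) at the far end, so f₁₁ = f₂₂ = 1.333/EI and f₁₂ = f₂₁ = 0.6667/EI.
Compatibility — zero rotation at each built-in end:
  1.333 M_A + 0.6667 M_C = 170
  0.6667 M_A + 1.333 M_C = 158.2
Solving the pair gives M_A = 90.92 kN·m and M_C = 73.2 kN·m (hogging).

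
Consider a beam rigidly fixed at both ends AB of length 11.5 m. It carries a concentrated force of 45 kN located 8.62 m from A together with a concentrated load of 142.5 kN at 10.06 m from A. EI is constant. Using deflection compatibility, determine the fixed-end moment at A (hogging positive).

M_A = 46.81 kN·m

Take the two fixed-end moments M_A, M_B as redundants; the released structure is the simple span AB.
End rotations of the released simple span under the applied load (×1/EI):
  at A: point load 45 at a = 8.62: Pab(L + b)/(6LEI) = 232.8/EI
  at B: point load 45 at a = 8.62: Pab(L + a)/(6LEI) = 325.8/EI
  at A: point load 142.5 at a = 10.06: Pab(L + b)/(6LEI) = 387.1/EI
  at B: point load 142.5 at a = 10.06: Pab(L + a)/(6LEI) = 645/EI
  θ_A0 = 620/EI,  θ_B0 = 970.8/EI
Flexibility coefficients: a unit moment at one end gives L/(3EI) there and L/(6EI) at the far end, so f₁₁ = f₂₂ = 3.833/EI and f₁₂ = f₂₁ = 1.917/EI.
Compatibility — zero rotation at each built-in end:
  3.833 M_A + 1.917 M_B = 620
  1.917 M_A + 3.833 M_B = 970.8
Solving the pair gives M_A = 46.81 kN·m and M_B = 229.8 kN·m (hogging).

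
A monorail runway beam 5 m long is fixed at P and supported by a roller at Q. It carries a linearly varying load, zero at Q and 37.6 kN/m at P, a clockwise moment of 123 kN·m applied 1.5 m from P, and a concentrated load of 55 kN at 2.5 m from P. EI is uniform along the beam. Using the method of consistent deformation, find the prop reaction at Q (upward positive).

R_Q = 54.81 kN

Remove the prop at Q; the released (primary) structure is a cantilever built in at P.
Deflection at Q on the released cantilever, summing each load's contribution:
  triangular load, peak 37.6 at the fixed end: w₀L⁴/(30EI) = 783.3/EI
  clockwise couple 123 at a = 1.5: M₀a(2L − a)/(2EI) = 784.1/EI
  point load 55 at a = 2.5: Pa²(3L − a)/(6EI) = 716.1/EI
  δ_0 = 2284/EI
Tip deflection under a unit load at Q: L³/(3EI) = 41.67/EI.
The prop prevents deflection at Q: R_Q = δ_0/δ_{QQ} = 2284/41.67 = 54.81 kN.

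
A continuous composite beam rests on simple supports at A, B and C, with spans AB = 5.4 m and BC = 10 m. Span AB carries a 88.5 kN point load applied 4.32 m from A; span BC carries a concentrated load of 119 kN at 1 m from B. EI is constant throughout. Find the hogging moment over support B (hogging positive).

M_B = 90.2 kN·m

Take M_B as the redundant. Released structure: two simple spans AB and BC with a hinge at B.
Discontinuity in slope at B on the released structure — sum the simple-span end rotations:
  span AB: point load 88.5 at a = 4.32: Pab(L + a)/(6LEI) = 123.9/EI
  span BC: point load 119 at a = 1: Pab(L + b)/(6LEI) = 339.1/EI
  relative rotation θ_0 = (123.9 + 339.1)/EI = 463/EI
A unit hogging moment at B produces rotation L₁/(3EI) + L₂/(3EI) = 5.133/EI.
Slope continuity at B: θ_0 = M_B·5.133/EI, so M_B = 463/5.133 = 90.2 kN·m (hogging).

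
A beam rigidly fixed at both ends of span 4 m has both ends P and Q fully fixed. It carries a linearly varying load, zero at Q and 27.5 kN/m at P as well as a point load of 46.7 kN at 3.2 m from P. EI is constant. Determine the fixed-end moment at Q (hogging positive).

Take the two fixed-end moments M_P, M_Q as redundants; the released structure is the simple span PQ.
End rotations of the released simple span under the applied load (×1/EI):
  at P: triangular load, peak 27.5: w₀L³/(45EI) = 39.11/EI
  at Q: triangular load, peak 27.5: 7w₀L³/(360EI) = 34.22/EI
  at P: point load 46.7 at a = 3.2: Pab(L + b)/(6LEI) = 23.91/EI
  at Q: point load 46.7 at a = 3.2: Pab(L + a)/(6LEI) = 35.87/EI
  θ_P0 = 63.02/EI,  θ_Q0 = 70.09/EI
Flexibility coefficients: a unit moment at one end gives L/(3EI) there and L/(6EI) at the far end, so f₁₁ = f₂₂ = 1.333/EI and f₁₂ = f₂₁ = 0.6667/EI.
Compatibility — zero rotation at each built-in end:
  1.333 M_P + 0.6667 M_Q = 63.02
  0.6667 M_P + 1.333 M_Q = 70.09
Solving the pair gives M_P = 27.98 kN·m and M_Q = 38.58 kN·m (hogging).

M_Q = 38.58 kN·m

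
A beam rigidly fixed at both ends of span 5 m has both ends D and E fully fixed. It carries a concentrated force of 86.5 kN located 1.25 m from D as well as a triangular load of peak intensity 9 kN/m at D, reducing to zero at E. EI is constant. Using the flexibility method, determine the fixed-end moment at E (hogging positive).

M_E = 27.77 kN·m

Take the two fixed-end moments M_D, M_E as redundants; the released structure is the simple span DE.
Simple-span end rotations at D and E under the given loads:
  at D: point load 86.5 at a = 1.25: Pab(L + b)/(6LEI) = 118.3/EI
  at E: point load 86.5 at a = 1.25: Pab(L + a)/(6LEI) = 84.47/EI
  at D: triangular load, peak 9: w₀L³/(45EI) = 25/EI
  at E: triangular load, peak 9: 7w₀L³/(360EI) = 21.88/EI
  θ_D0 = 143.3/EI,  θ_E0 = 106.3/EI
Flexibility coefficients: a unit moment at one end gives L/(3EI) there and L/(6EI) at the far end, so f₁₁ = f₂₂ = 1.667/EI and f₁₂ = f₂₁ = 0.8333/EI.
Compatibility — zero rotation at each built-in end:
  1.667 M_D + 0.8333 M_E = 143.3
  0.8333 M_D + 1.667 M_E = 106.3
Solving the pair gives M_D = 72.07 kN·m and M_E = 27.77 kN·m (hogging).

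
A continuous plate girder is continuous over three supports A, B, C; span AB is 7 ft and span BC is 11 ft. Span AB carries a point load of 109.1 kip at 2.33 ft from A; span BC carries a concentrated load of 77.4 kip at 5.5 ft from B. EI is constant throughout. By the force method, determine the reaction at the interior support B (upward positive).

Insert a hinge at B; M_B is the redundant, and each span becomes simply supported.
End slopes at the hinge B, treating each span as simply supported:
  span AB: point load 109.1 at a = 2.33: Pab(L + a)/(6LEI) = 263.7/EI
  span BC: point load 77.4 at a = 5.5: Pab(L + b)/(6LEI) = 585.3/EI
  relative rotation θ_0 = (263.7 + 585.3)/EI = 849/EI
A unit hogging moment at B produces rotation L₁/(3EI) + L₂/(3EI) = 6/EI.
Slope continuity at B: θ_0 = M_B·6/EI, so M_B = 849/6 = 141.5 kip·ft (hogging).
Span AB, ΣM about A with M_B applied at B: R_B^{AB}·7 = 254.2 + 141.5, so R_B^{AB} = 56.53 kip and R_A = 109.1 − 56.53 = 52.57 kip.
Span BC, ΣM about C: R_B^{BC}·11 = 425.7 + 141.5, so R_B^{BC} = 51.56 kip and R_C = 77.4 − 51.56 = 25.84 kip.
R_B = 56.53 + 51.56 = 108.1 kip.

R_B = 108.1 kip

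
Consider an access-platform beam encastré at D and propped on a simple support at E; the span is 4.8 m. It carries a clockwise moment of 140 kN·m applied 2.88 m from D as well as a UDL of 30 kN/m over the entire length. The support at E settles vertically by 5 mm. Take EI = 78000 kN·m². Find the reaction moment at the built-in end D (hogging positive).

Choose R_E as the redundant. The primary structure is the cantilever fixed at D.
Primary-structure tip deflection at E by superposition:
  clockwise couple 140 at a = 2.88: M₀a(2L − a)/(2EI) = 1355/EI
  UDL 30: wL⁴/(8EI) = 1991/EI
  δ_0 = 3345/EI
Tip deflection under a unit load at E: L³/(3EI) = 36.86/EI.
With EI = 78000 kN·m²: δ_0 = 0.04289 m and δ_{EE} = 0.000473 m/kN.
Compatibility — the beam at E must follow the support down by 0.005 m: δ_0 − R_E·δ_{EE} = 0.005, so R_E = (0.04289 − 0.005)/0.000473 = 80.17 kN.
Moment equilibrium about D: M_D = Σ(load moments about D) − R_E·L = 485.6 − 80.17×4.8 = 100.8 kN·m.

M_D = 100.8 kN·m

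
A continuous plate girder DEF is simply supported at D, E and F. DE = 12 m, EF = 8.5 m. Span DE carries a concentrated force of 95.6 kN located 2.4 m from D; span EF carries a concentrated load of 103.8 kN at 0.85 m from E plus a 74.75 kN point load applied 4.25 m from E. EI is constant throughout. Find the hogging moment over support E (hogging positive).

M_E = 145.1 kN·m

Insert a hinge at E; M_E is the redundant, and each span becomes simply supported.
Discontinuity in slope at E on the released structure — sum the simple-span end rotations:
  span DE: point load 95.6 at a = 2.4: Pab(L + a)/(6LEI) = 440.5/EI
  span EF: point load 103.8 at a = 0.85: Pab(L + b)/(6LEI) = 213.7/EI
  span EF: point load 74.75 at a = 4.25: Pab(L + b)/(6LEI) = 337.5/EI
  relative rotation θ_0 = (440.5 + 551.3)/EI = 991.8/EI
A unit hogging moment at E produces rotation L₁/(3EI) + L₂/(3EI) = 6.833/EI.
Compatibility: M_E·(L₁+L₂)/(3EI) = θ_0, giving M_E = 145.1 kN·m (hogging).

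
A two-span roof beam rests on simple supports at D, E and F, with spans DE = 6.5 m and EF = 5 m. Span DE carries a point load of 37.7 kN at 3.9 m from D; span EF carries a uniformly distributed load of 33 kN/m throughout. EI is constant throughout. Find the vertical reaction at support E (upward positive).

Take M_E as the redundant. Released structure: two simple spans DE and EF with a hinge at E.
End slopes at the hinge E, treating each span as simply supported:
  span DE: point load 37.7 at a = 3.9: Pab(L + a)/(6LEI) = 101.9/EI
  span EF: UDL 33: wL³/(24EI) = 171.9/EI
  relative rotation θ_0 = (101.9 + 171.9)/EI = 273.8/EI
A unit hogging moment at E produces rotation L₁/(3EI) + L₂/(3EI) = 3.833/EI.
Slope continuity at E: θ_0 = M_E·3.833/EI, so M_E = 273.8/3.833 = 71.43 kN·m (hogging).
Span DE, ΣM about D with M_E applied at E: R_E^{DE}·6.5 = 147 + 71.43, so R_E^{DE} = 33.61 kN and R_D = 37.7 − 33.61 = 4.091 kN.
Span EF, ΣM about F: R_E^{EF}·5 = 412.5 + 71.43, so R_E^{EF} = 96.79 kN and R_F = 165 − 96.79 = 68.21 kN.
R_E = 33.61 + 96.79 = 130.4 kN.

R_E = 130.4 kN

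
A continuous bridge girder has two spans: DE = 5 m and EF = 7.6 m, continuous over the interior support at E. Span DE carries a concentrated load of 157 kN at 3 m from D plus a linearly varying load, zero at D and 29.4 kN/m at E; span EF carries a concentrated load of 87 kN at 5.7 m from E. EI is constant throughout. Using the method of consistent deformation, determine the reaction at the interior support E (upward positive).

R_E = 206.7 kN

Release continuity at E by inserting a hinge; the redundant is the internal moment M_E. The primary structure is two simply-supported spans DE and EF.
Discontinuity in slope at E on the released structure — sum the simple-span end rotations:
  span DE: point load 157 at a = 3: Pab(L + a)/(6LEI) = 251.2/EI
  span DE: triangular load, peak 29.4: w₀L³/(45EI) = 81.67/EI
  span EF: point load 87 at a = 5.7: Pab(L + b)/(6LEI) = 196.3/EI
  relative rotation θ_0 = (332.9 + 196.3)/EI = 529.2/EI
A unit hogging moment at E produces rotation L₁/(3EI) + L₂/(3EI) = 4.2/EI.
Compatibility: M_E·(L₁+L₂)/(3EI) = θ_0, giving M_E = 126 kN·m (hogging).
Span DE, ΣM about D with M_E applied at E: R_E^{DE}·5 = 716 + 126, so R_E^{DE} = 168.4 kN and R_D = 230.5 − 168.4 = 62.1 kN.
Span EF, ΣM about F: R_E^{EF}·7.6 = 165.3 + 126, so R_E^{EF} = 38.33 kN and R_F = 87 − 38.33 = 48.67 kN.
R_E = 168.4 + 38.33 = 206.7 kN.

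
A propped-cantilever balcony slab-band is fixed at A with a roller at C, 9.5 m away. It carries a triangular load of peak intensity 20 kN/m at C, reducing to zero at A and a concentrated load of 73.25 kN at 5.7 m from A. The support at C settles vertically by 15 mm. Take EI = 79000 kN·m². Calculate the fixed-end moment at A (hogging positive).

Release the roller at C. Primary structure: cantilever fixed at A.
Deflection at C on the released cantilever, summing each load's contribution:
  triangular load, peak 20 at the free end: 11w₀L⁴/(120EI) = 14933/EI
  point load 73.25 at a = 5.7: Pa²(3L − a)/(6EI) = 9044/EI
  δ_0 = 23976/EI
Flexibility coefficient — unit upward force at C: δ_{CC} = L³/(3EI) = 285.8/EI.
With EI = 79000 kN·m²: δ_0 = 0.3035 m and δ_{CC} = 0.003618 m/kN.
Compatibility — the beam at C must follow the support down by 0.015 m: δ_0 − R_C·δ_{CC} = 0.015, so R_C = (0.3035 − 0.015)/0.003618 = 79.75 kN.
Moment equilibrium about A: M_A = Σ(load moments about A) − R_C·L = 1019 − 79.75×9.5 = 261.6 kN·m.

M_A = 261.6 kN·m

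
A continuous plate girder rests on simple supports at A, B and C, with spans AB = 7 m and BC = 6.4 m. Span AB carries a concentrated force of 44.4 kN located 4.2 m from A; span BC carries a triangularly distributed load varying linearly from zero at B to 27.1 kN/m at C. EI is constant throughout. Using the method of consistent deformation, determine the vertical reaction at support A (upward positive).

R_A = 8.889 kN

Take M_B as the redundant. Released structure: two simple spans AB and BC with a hinge at B.
End slopes at the hinge B, treating each span as simply supported:
  span AB: point load 44.4 at a = 4.2: Pab(L + a)/(6LEI) = 139.2/EI
  span BC: triangular load, peak 27.1: 7w₀L³/(360EI) = 138.1/EI
  relative rotation θ_0 = (139.2 + 138.1)/EI = 277.4/EI
A unit hogging moment at B produces rotation L₁/(3EI) + L₂/(3EI) = 4.467/EI.
Compatibility: M_B·(L₁+L₂)/(3EI) = θ_0, giving M_B = 62.1 kN·m (hogging).
Span AB, ΣM about A with M_B applied at B: R_B^{AB}·7 = 186.5 + 62.1, so R_B^{AB} = 35.51 kN and R_A = 44.4 − 35.51 = 8.889 kN.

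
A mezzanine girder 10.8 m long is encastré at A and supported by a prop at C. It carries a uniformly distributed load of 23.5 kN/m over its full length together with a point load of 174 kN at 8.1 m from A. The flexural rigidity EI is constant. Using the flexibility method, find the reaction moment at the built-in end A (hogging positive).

M_A = 562.8 kN·m

Release the roller at C. Primary structure: cantilever fixed at A.
Downward deflection at the released point C due to the loads:
  UDL 23.5: wL⁴/(8EI) = 39964/EI
  point load 174 at a = 8.1: Pa²(3L − a)/(6EI) = 46235/EI
  δ_0 = 86200/EI
Tip deflection under a unit load at C: L³/(3EI) = 419.9/EI.
The prop prevents deflection at C: R_C = δ_0/δ_{CC} = 86200/419.9 = 205.3 kN.
Moment equilibrium about A: M_A = Σ(load moments about A) − R_C·L = 2780 − 205.3×10.8 = 562.8 kN·m.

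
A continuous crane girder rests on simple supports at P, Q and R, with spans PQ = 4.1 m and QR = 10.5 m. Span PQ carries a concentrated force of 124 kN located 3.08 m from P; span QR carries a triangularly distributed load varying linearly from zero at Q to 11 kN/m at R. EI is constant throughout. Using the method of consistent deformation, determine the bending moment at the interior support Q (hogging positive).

Release continuity at Q by inserting a hinge; the redundant is the internal moment M_Q. The primary structure is two simply-supported spans PQ and QR.
Discontinuity in slope at Q on the released structure — sum the simple-span end rotations:
  span PQ: point load 124 at a = 3.08: Pab(L + a)/(6LEI) = 113.7/EI
  span QR: triangular load, peak 11: 7w₀L³/(360EI) = 247.6/EI
  relative rotation θ_0 = (113.7 + 247.6)/EI = 361.3/EI
A unit hogging moment at Q produces rotation L₁/(3EI) + L₂/(3EI) = 4.867/EI.
Compatibility: M_Q·(L₁+L₂)/(3EI) = θ_0, giving M_Q = 74.24 kN·m (hogging).

M_Q = 74.24 kN·m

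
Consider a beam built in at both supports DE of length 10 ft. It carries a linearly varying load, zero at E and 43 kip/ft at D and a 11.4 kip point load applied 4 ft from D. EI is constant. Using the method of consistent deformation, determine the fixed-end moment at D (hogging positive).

Release both end moments; the primary structure is a simply-supported span DE with redundants M_D and M_E.
On the primary (simply-supported) span, the end slopes from the loading are:
  at D: triangular load, peak 43: w₀L³/(45EI) = 955.6/EI
  at E: triangular load, peak 43: 7w₀L³/(360EI) = 836.1/EI
  at D: point load 11.4 at a = 4: Pab(L + b)/(6LEI) = 72.96/EI
  at E: point load 11.4 at a = 4: Pab(L + a)/(6LEI) = 63.84/EI
  θ_D0 = 1029/EI,  θ_E0 = 900/EI
Flexibility coefficients: a unit moment at one end gives L/(3EI) there and L/(6EI) at the far end, so f₁₁ = f₂₂ = 3.333/EI and f₁₂ = f₂₁ = 1.667/EI.
Compatibility — zero rotation at each built-in end:
  3.333 M_D + 1.667 M_E = 1029
  1.667 M_D + 3.333 M_E = 900
Solving the pair gives M_D = 231.4 kip·ft and M_E = 154.3 kip·ft (hogging).

M_D = 231.4 kip·ft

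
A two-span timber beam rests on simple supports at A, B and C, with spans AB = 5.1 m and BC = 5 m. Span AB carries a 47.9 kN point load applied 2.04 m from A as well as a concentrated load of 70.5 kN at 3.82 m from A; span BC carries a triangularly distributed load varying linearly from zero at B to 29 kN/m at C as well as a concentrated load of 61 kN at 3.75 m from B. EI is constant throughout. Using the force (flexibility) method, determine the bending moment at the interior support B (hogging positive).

M_B = 89.2 kN·m

Take M_B as the redundant. Released structure: two simple spans AB and BC with a hinge at B.
Discontinuity in slope at B on the released structure — sum the simple-span end rotations:
  span AB: point load 47.9 at a = 2.04: Pab(L + a)/(6LEI) = 69.77/EI
  span AB: point load 70.5 at a = 3.82: Pab(L + a)/(6LEI) = 100.5/EI
  span BC: triangular load, peak 29: 7w₀L³/(360EI) = 70.49/EI
  span BC: point load 61 at a = 3.75: Pab(L + b)/(6LEI) = 59.57/EI
  relative rotation θ_0 = (170.3 + 130.1)/EI = 300.3/EI
A unit hogging moment at B produces rotation L₁/(3EI) + L₂/(3EI) = 3.367/EI.
Compatibility: M_B·(L₁+L₂)/(3EI) = θ_0, giving M_B = 89.2 kN·m (hogging).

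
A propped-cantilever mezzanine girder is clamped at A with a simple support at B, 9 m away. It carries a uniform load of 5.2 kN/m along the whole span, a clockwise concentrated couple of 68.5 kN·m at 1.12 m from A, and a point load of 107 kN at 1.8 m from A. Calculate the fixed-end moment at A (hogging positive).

M_A = 235.8 kN·m

Release the roller at B. Primary structure: cantilever fixed at A.
Deflection at B on the released cantilever, summing each load's contribution:
  UDL 5.2: wL⁴/(8EI) = 4265/EI
  clockwise couple 68.5 at a = 1.12: M₀a(2L − a)/(2EI) = 647.5/EI
  point load 107 at a = 1.8: Pa²(3L − a)/(6EI) = 1456/EI
  δ_0 = 6368/EI
Flexibility coefficient — unit upward force at B: δ_{BB} = L³/(3EI) = 243/EI.
The prop prevents deflection at B: R_B = δ_0/δ_{BB} = 6368/243 = 26.21 kN.
Moment equilibrium about A: M_A = Σ(load moments about A) − R_B·L = 471.7 − 26.21×9 = 235.8 kN·m.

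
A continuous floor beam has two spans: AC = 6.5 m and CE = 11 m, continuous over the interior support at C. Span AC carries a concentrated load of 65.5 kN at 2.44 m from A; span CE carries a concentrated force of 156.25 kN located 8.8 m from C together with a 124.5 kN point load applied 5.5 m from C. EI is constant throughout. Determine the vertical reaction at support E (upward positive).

R_E = 160.8 kN

Take M_C as the redundant. Released structure: two simple spans AC and CE with a hinge at C.
Rotations at C on the released spans (each span's end-slope, ×1/EI):
  span AC: point load 65.5 at a = 2.44: Pab(L + a)/(6LEI) = 148.7/EI
  span CE: point load 156.25 at a = 8.8: Pab(L + b)/(6LEI) = 605/EI
  span CE: point load 124.5 at a = 5.5: Pab(L + b)/(6LEI) = 941.5/EI
  relative rotation θ_0 = (148.7 + 1547)/EI = 1695/EI
A unit hogging moment at C produces rotation L₁/(3EI) + L₂/(3EI) = 5.833/EI.
Compatibility: M_C·(L₁+L₂)/(3EI) = θ_0, giving M_C = 290.6 kN·m (hogging).
Span CE, ΣM about E: R_C^{CE}·11 = 1028 + 290.6, so R_C^{CE} = 119.9 kN and R_E = 280.8 − 119.9 = 160.8 kN.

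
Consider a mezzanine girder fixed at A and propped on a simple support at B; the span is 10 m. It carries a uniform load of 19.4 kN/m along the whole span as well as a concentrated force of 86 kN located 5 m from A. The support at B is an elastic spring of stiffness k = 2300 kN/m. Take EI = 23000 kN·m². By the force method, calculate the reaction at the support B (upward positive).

Remove the prop at B; the released (primary) structure is a cantilever built in at A.
Free-end deflection of the primary structure under the applied loading (downward +):
  UDL 19.4: wL⁴/(8EI) = 24250/EI
  point load 86 at a = 5: Pa²(3L − a)/(6EI) = 8958/EI
  δ_0 = 33208/EI
Tip deflection under a unit load at B: L³/(3EI) = 333.3/EI.
With EI = 23000 kN·m²: δ_0 = 1.4438 m and δ_{BB} = 0.014493 m/kN.
Compatibility — the spring shortens by R_B/k under the reaction it provides: δ_0 − R_B·δ_{BB} = R_B/k. With 1/k = 0.000435 m/kN, R_B = δ_0 / (δ_{BB} + 1/k) = 1.4438 / (0.014493 + 0.000435) = 96.72 kN.

R_B = 96.72 kN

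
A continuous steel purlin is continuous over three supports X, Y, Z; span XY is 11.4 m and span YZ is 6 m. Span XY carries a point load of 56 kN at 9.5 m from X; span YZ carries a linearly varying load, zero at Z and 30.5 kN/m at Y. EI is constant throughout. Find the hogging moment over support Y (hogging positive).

M_Y = 78.49 kN·m

Insert a hinge at Y; M_Y is the redundant, and each span becomes simply supported.
Discontinuity in slope at Y on the released structure — sum the simple-span end rotations:
  span XY: point load 56 at a = 9.5: Pab(L + a)/(6LEI) = 308.9/EI
  span YZ: triangular load, peak 30.5: w₀L³/(45EI) = 146.4/EI
  relative rotation θ_0 = (308.9 + 146.4)/EI = 455.3/EI
A unit hogging moment at Y produces rotation L₁/(3EI) + L₂/(3EI) = 5.8/EI.
Compatibility: M_Y·(L₁+L₂)/(3EI) = θ_0, giving M_Y = 78.49 kN·m (hogging).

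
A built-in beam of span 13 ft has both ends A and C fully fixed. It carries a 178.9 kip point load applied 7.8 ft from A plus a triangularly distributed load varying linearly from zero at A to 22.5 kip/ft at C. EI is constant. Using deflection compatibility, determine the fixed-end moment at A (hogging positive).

Release both end moments; the primary structure is a simply-supported span AC with redundants M_A and M_C.
End rotations of the released simple span under the applied load (×1/EI):
  at A: point load 178.9 at a = 7.8: Pab(L + b)/(6LEI) = 1693/EI
  at C: point load 178.9 at a = 7.8: Pab(L + a)/(6LEI) = 1935/EI
  at A: triangular load, peak 22.5: 7w₀L³/(360EI) = 961.2/EI
  at C: triangular load, peak 22.5: w₀L³/(45EI) = 1098/EI
  θ_A0 = 2654/EI,  θ_C0 = 3033/EI
Flexibility coefficients: a unit moment at one end gives L/(3EI) there and L/(6EI) at the far end, so f₁₁ = f₂₂ = 4.333/EI and f₁₂ = f₂₁ = 2.167/EI.
Compatibility — zero rotation at each built-in end:
  4.333 M_A + 2.167 M_C = 2654
  2.167 M_A + 4.333 M_C = 3033
Solving the pair gives M_A = 350 kip·ft and M_C = 525 kip·ft (hogging).

M_A = 350 kip·ft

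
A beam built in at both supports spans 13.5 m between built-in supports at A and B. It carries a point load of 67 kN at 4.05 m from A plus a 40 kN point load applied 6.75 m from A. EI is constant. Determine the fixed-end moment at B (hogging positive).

Release both end moments; the primary structure is a simply-supported span AB with redundants M_A and M_B.
On the primary (simply-supported) span, the end slopes from the loading are:
  at A: point load 67 at a = 4.05: Pab(L + b)/(6LEI) = 726.5/EI
  at B: point load 67 at a = 4.05: Pab(L + a)/(6LEI) = 555.6/EI
  at A: point load 40 at a = 6.75: Pab(L + b)/(6LEI) = 455.6/EI
  at B: point load 40 at a = 6.75: Pab(L + a)/(6LEI) = 455.6/EI
  θ_A0 = 1182/EI,  θ_B0 = 1011/EI
Flexibility coefficients: a unit moment at one end gives L/(3EI) there and L/(6EI) at the far end, so f₁₁ = f₂₂ = 4.5/EI and f₁₂ = f₂₁ = 2.25/EI.
Compatibility — zero rotation at each built-in end:
  4.5 M_A + 2.25 M_B = 1182
  2.25 M_A + 4.5 M_B = 1011
Solving the pair gives M_A = 200.5 kN·m and M_B = 124.5 kN·m (hogging).

M_B = 124.5 kN·m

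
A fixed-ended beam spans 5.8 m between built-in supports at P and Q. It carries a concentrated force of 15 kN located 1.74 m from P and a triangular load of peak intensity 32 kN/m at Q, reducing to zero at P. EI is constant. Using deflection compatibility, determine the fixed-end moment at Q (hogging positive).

Release both end moments; the primary structure is a simply-supported span PQ with redundants M_P and M_Q.
On the primary (simply-supported) span, the end slopes from the loading are:
  at P: point load 15 at a = 1.74: Pab(L + b)/(6LEI) = 30.02/EI
  at Q: point load 15 at a = 1.74: Pab(L + a)/(6LEI) = 22.96/EI
  at P: triangular load, peak 32: 7w₀L³/(360EI) = 121.4/EI
  at Q: triangular load, peak 32: w₀L³/(45EI) = 138.7/EI
  θ_P0 = 151.4/EI,  θ_Q0 = 161.7/EI
Flexibility coefficients: a unit moment at one end gives L/(3EI) there and L/(6EI) at the far end, so f₁₁ = f₂₂ = 1.933/EI and f₁₂ = f₂₁ = 0.9667/EI.
Compatibility — zero rotation at each built-in end:
  1.933 M_P + 0.9667 M_Q = 151.4
  0.9667 M_P + 1.933 M_Q = 161.7
Solving the pair gives M_P = 48.67 kN·m and M_Q = 59.3 kN·m (hogging).

M_Q = 59.3 kN·m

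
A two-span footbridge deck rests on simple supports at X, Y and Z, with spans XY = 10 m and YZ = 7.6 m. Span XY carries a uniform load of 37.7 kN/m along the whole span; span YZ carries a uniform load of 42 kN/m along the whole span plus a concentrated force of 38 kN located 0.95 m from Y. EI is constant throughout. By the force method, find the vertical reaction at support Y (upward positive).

R_Y = 476.6 kN

Take M_Y as the redundant. Released structure: two simple spans XY and YZ with a hinge at Y.
Rotations at Y on the released spans (each span's end-slope, ×1/EI):
  span XY: UDL 37.7: wL³/(24EI) = 1571/EI
  span YZ: UDL 42: wL³/(24EI) = 768.2/EI
  span YZ: point load 38 at a = 0.95: Pab(L + b)/(6LEI) = 75.02/EI
  relative rotation θ_0 = (1571 + 843.2)/EI = 2414/EI
A unit hogging moment at Y produces rotation L₁/(3EI) + L₂/(3EI) = 5.867/EI.
Compatibility: M_Y·(L₁+L₂)/(3EI) = θ_0, giving M_Y = 411.5 kN·m (hogging).
Span XY, ΣM about X with M_Y applied at Y: R_Y^{XY}·10 = 1885 + 411.5, so R_Y^{XY} = 229.6 kN and R_X = 377 − 229.6 = 147.4 kN.
Span YZ, ΣM about Z: R_Y^{YZ}·7.6 = 1466 + 411.5, so R_Y^{YZ} = 247 kN and R_Z = 357.2 − 247 = 110.2 kN.
R_Y = 229.6 + 247 = 476.6 kN.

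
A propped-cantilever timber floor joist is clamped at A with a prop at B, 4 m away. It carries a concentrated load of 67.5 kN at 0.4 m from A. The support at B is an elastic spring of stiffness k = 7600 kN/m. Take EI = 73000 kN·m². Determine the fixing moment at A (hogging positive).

M_A = 24.3 kN·m

Choose R_B as the redundant. The primary structure is the cantilever fixed at A.
Deflection at B on the released cantilever, summing each load's contribution:
  point load 67.5 at a = 0.4: Pa²(3L − a)/(6EI) = 20.88/EI
Flexibility coefficient — unit upward force at B: δ_{BB} = L³/(3EI) = 21.33/EI.
With EI = 73000 kN·m²: δ_0 = 0.000286 m and δ_{BB} = 0.000292 m/kN.
Compatibility — the spring shortens by R_B/k under the reaction it provides: δ_0 − R_B·δ_{BB} = R_B/k. With 1/k = 0.000132 m/kN, R_B = δ_0 / (δ_{BB} + 1/k) = 0.000286 / (0.000292 + 0.000132) = 0.6749 kN.
Moment equilibrium about A: M_A = Σ(load moments about A) − R_B·L = 27 − 0.6749×4 = 24.3 kN·m.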